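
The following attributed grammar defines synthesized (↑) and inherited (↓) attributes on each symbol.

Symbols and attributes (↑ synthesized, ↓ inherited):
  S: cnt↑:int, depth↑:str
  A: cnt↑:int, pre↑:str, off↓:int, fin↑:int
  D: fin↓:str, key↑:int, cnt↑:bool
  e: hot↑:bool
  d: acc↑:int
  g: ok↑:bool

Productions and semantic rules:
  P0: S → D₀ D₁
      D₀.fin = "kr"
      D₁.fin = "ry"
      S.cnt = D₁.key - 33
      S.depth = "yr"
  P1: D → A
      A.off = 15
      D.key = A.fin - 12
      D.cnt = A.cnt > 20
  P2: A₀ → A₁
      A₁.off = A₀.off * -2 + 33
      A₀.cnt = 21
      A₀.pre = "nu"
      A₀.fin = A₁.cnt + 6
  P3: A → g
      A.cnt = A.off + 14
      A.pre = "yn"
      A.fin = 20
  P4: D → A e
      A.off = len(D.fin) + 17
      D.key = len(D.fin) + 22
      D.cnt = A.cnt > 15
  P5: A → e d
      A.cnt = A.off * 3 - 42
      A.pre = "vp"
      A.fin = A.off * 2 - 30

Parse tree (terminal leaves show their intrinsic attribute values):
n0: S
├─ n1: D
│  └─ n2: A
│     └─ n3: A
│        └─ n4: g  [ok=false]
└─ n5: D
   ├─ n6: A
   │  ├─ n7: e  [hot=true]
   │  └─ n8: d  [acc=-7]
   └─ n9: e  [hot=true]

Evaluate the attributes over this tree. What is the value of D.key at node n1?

11

1. n1.fin = "kr"  ["kr"]
2. n2.off = 15  [15]
3. n3.off = 3  [A₀.off * -2 + 33]
4. n4.ok = false  [terminal]
5. n3.cnt = 17  [A.off + 14]
6. n3.pre = "yn"  ["yn"]
7. n3.fin = 20  [20]
8. n2.cnt = 21  [21]
9. n2.pre = "nu"  ["nu"]
10. n2.fin = 23  [A₁.cnt + 6]
11. n1.key = 11  [A.fin - 12]
12. n1.cnt = true  [A.cnt > 20]
13. n5.fin = "ry"  ["ry"]
14. n6.off = 19  [len(D.fin) + 17]
15. n7.hot = true  [terminal]
16. n8.acc = -7  [terminal]
17. n6.cnt = 15  [A.off * 3 - 42]
18. n6.pre = "vp"  ["vp"]
19. n6.fin = 8  [A.off * 2 - 30]
20. n9.hot = true  [terminal]
21. n5.key = 24  [len(D.fin) + 22]
22. n5.cnt = false  [A.cnt > 15]
23. n0.cnt = -9  [D₁.key - 33]
24. n0.depth = "yr"  ["yr"]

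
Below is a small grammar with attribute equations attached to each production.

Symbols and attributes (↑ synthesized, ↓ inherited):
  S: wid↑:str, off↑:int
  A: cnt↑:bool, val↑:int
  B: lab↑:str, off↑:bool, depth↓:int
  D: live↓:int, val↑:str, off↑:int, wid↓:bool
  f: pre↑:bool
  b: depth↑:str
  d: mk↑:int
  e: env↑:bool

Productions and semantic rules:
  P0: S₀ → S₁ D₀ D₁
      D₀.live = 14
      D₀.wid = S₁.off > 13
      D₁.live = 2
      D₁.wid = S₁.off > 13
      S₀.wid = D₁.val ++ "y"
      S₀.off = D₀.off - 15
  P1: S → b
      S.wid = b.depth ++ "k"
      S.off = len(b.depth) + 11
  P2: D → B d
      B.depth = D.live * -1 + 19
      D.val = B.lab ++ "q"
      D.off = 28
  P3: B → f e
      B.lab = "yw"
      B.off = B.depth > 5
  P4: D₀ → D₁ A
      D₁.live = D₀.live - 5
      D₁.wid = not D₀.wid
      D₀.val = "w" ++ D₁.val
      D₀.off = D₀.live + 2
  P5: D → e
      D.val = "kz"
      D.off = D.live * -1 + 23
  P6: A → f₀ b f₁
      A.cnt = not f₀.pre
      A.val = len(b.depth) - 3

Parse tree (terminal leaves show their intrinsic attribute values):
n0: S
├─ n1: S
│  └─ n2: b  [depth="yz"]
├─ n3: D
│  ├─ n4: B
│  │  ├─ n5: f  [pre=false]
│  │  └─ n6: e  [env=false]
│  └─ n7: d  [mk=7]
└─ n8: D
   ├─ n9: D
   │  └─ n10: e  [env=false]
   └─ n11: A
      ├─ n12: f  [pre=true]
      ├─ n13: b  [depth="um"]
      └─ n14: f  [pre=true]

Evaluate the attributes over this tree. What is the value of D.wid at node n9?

true

1. n2.depth = "yz"  [terminal]
2. n1.wid = "yzk"  [b.depth ++ "k"]
3. n1.off = 13  [len(b.depth) + 11]
4. n3.live = 14  [14]
5. n3.wid = false  [S₁.off > 13]
6. n4.depth = 5  [D.live * -1 + 19]
7. n5.pre = false  [terminal]
8. n6.env = false  [terminal]
9. n4.lab = "yw"  ["yw"]
10. n4.off = false  [B.depth > 5]
11. n7.mk = 7  [terminal]
12. n3.val = "ywq"  [B.lab ++ "q"]
13. n3.off = 28  [28]
14. n8.live = 2  [2]
15. n8.wid = false  [S₁.off > 13]
16. n9.live = -3  [D₀.live - 5]
17. n9.wid = true  [not D₀.wid]
18. n10.env = false  [terminal]
19. n9.val = "kz"  ["kz"]
20. n9.off = 26  [D.live * -1 + 23]
21. n12.pre = true  [terminal]
22. n13.depth = "um"  [terminal]
23. n14.pre = true  [terminal]
24. n11.cnt = false  [not f₀.pre]
25. n11.val = -1  [len(b.depth) - 3]
26. n8.val = "wkz"  ["w" ++ D₁.val]
27. n8.off = 4  [D₀.live + 2]
28. n0.wid = "wkzy"  [D₁.val ++ "y"]
29. n0.off = 13  [D₀.off - 15]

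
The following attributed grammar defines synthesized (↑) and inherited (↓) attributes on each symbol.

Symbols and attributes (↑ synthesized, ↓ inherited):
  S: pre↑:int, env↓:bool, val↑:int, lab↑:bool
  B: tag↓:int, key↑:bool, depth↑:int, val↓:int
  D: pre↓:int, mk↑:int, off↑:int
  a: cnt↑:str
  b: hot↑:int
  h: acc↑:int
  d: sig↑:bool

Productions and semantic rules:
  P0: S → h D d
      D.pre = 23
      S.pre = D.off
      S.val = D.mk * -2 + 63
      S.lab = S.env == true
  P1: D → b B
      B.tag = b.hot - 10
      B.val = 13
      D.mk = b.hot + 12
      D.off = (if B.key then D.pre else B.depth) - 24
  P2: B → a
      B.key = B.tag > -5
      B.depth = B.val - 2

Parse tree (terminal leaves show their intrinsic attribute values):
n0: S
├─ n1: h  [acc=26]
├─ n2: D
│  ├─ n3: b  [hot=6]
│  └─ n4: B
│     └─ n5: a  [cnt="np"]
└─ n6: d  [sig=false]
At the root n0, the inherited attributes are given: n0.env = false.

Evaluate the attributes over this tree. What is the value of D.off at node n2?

-1

1. n0.env = false  [given at root]
2. n1.acc = 26  [terminal]
3. n2.pre = 23  [23]
4. n3.hot = 6  [terminal]
5. n4.tag = -4  [b.hot - 10]
6. n4.val = 13  [13]
7. n5.cnt = "np"  [terminal]
8. n4.key = true  [B.tag > -5]
9. n4.depth = 11  [B.val - 2]
10. n2.mk = 18  [b.hot + 12]
11. n2.off = -1  [(if B.key then D.pre else B.depth) - 24]
12. n6.sig = false  [terminal]
13. n0.pre = -1  [D.off]
14. n0.val = 27  [D.mk * -2 + 63]
15. n0.lab = false  [S.env == true]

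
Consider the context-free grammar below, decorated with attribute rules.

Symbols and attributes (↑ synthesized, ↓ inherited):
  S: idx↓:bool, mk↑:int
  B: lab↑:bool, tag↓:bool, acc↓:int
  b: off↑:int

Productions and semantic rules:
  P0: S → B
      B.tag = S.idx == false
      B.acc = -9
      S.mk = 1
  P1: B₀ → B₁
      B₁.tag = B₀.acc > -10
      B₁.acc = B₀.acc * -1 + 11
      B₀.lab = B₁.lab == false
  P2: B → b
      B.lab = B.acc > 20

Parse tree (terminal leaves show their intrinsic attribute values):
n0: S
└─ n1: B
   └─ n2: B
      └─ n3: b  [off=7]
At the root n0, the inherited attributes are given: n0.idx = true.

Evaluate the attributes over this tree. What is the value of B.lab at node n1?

true

1. n0.idx = true  [given at root]
2. n1.tag = false  [S.idx == false]
3. n1.acc = -9  [-9]
4. n2.tag = true  [B₀.acc > -10]
5. n2.acc = 20  [B₀.acc * -1 + 11]
6. n3.off = 7  [terminal]
7. n2.lab = false  [B.acc > 20]
8. n1.lab = true  [B₁.lab == false]
9. n0.mk = 1  [1]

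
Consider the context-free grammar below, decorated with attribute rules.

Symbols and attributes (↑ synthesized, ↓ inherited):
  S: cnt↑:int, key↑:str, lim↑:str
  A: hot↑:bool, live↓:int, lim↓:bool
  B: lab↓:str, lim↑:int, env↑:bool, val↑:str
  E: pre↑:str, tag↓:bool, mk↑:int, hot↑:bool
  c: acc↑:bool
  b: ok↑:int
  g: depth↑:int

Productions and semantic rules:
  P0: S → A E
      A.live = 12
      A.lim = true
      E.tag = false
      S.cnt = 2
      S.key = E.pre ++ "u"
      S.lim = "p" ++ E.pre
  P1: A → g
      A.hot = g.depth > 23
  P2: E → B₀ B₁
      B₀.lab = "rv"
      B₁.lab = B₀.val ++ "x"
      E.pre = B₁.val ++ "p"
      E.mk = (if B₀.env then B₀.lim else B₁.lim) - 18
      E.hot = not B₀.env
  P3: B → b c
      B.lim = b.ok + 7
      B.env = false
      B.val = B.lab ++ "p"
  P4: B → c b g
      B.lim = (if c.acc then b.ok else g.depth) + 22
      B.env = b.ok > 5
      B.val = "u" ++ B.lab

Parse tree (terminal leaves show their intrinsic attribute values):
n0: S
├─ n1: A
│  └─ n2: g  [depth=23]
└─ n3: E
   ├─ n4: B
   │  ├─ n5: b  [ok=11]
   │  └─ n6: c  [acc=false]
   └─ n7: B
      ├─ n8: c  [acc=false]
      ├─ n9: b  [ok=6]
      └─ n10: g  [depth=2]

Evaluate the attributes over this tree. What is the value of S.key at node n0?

"urvpxpu"

1. n1.live = 12  [12]
2. n1.lim = true  [true]
3. n2.depth = 23  [terminal]
4. n1.hot = false  [g.depth > 23]
5. n3.tag = false  [false]
6. n4.lab = "rv"  ["rv"]
7. n5.ok = 11  [terminal]
8. n6.acc = false  [terminal]
9. n4.lim = 18  [b.ok + 7]
10. n4.env = false  [false]
11. n4.val = "rvp"  [B.lab ++ "p"]
12. n7.lab = "rvpx"  [B₀.val ++ "x"]
13. n8.acc = false  [terminal]
14. n9.ok = 6  [terminal]
15. n10.depth = 2  [terminal]
16. n7.lim = 24  [(if c.acc then b.ok else g.depth) + 22]
17. n7.env = true  [b.ok > 5]
18. n7.val = "urvpx"  ["u" ++ B.lab]
19. n3.pre = "urvpxp"  [B₁.val ++ "p"]
20. n3.mk = 6  [(if B₀.env then B₀.lim else B₁.lim) - 18]
21. n3.hot = true  [not B₀.env]
22. n0.cnt = 2  [2]
23. n0.key = "urvpxpu"  [E.pre ++ "u"]
24. n0.lim = "purvpxp"  ["p" ++ E.pre]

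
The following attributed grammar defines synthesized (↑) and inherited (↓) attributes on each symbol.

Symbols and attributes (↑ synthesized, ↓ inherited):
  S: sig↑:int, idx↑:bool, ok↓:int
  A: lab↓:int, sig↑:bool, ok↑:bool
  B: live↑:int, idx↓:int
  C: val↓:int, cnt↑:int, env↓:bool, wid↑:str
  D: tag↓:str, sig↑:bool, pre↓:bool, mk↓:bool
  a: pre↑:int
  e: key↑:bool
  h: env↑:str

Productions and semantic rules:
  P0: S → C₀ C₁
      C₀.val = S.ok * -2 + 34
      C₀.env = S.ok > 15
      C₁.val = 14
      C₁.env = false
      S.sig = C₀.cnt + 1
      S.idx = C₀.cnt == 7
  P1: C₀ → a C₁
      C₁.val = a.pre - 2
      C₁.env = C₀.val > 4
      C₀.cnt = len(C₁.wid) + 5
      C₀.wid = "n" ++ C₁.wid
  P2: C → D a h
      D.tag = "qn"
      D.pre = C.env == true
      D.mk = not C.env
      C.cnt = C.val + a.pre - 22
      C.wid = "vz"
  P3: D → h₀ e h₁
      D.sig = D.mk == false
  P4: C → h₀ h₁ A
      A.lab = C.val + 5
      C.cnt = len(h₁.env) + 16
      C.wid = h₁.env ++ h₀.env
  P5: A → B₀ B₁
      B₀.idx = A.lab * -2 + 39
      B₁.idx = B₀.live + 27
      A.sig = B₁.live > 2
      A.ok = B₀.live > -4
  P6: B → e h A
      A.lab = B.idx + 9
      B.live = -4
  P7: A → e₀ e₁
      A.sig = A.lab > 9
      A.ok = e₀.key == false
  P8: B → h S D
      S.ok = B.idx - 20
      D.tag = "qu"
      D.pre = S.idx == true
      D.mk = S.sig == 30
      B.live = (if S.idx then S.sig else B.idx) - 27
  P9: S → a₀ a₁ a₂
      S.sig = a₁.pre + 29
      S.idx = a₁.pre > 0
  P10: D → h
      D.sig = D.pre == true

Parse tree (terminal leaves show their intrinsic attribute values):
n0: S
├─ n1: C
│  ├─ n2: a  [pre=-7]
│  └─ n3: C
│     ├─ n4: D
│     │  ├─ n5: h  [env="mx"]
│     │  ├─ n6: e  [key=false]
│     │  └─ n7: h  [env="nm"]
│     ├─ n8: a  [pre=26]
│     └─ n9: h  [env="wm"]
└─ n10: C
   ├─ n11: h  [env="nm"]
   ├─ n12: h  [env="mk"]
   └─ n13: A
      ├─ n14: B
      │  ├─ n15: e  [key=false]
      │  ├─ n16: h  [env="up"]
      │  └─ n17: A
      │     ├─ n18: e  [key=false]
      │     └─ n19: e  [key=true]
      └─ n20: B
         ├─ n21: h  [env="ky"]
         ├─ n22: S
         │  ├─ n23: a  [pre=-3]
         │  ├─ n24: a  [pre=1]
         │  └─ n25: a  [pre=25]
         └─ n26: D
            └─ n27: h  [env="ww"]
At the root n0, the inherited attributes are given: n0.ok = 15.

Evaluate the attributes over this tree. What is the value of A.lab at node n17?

1. n0.ok = 15  [given at root]
2. n1.val = 4  [S.ok * -2 + 34]
3. n1.env = false  [S.ok > 15]
4. n2.pre = -7  [terminal]
5. n3.val = -9  [a.pre - 2]
6. n3.env = false  [C₀.val > 4]
7. n4.tag = "qn"  ["qn"]
8. n4.pre = false  [C.env == true]
9. n4.mk = true  [not C.env]
10. n5.env = "mx"  [terminal]
11. n6.key = false  [terminal]
12. n7.env = "nm"  [terminal]
13. n4.sig = false  [D.mk == false]
14. n8.pre = 26  [terminal]
15. n9.env = "wm"  [terminal]
16. n3.cnt = -5  [C.val + a.pre - 22]
17. n3.wid = "vz"  ["vz"]
18. n1.cnt = 7  [len(C₁.wid) + 5]
19. n1.wid = "nvz"  ["n" ++ C₁.wid]
20. n10.val = 14  [14]
21. n10.env = false  [false]
22. n11.env = "nm"  [terminal]
23. n12.env = "mk"  [terminal]
24. n13.lab = 19  [C.val + 5]
25. n14.idx = 1  [A.lab * -2 + 39]
26. n15.key = false  [terminal]
27. n16.env = "up"  [terminal]
28. n17.lab = 10  [B.idx + 9]
29. n18.key = false  [terminal]
30. n19.key = true  [terminal]
31. n17.sig = true  [A.lab > 9]
32. n17.ok = true  [e₀.key == false]
33. n14.live = -4  [-4]
34. n20.idx = 23  [B₀.live + 27]
35. n21.env = "ky"  [terminal]
36. n22.ok = 3  [B.idx - 20]
37. n23.pre = -3  [terminal]
38. n24.pre = 1  [terminal]
39. n25.pre = 25  [terminal]
40. n22.sig = 30  [a₁.pre + 29]
41. n22.idx = true  [a₁.pre > 0]
42. n26.tag = "qu"  ["qu"]
43. n26.pre = true  [S.idx == true]
44. n26.mk = true  [S.sig == 30]
45. n27.env = "ww"  [terminal]
46. n26.sig = true  [D.pre == true]
47. n20.live = 3  [(if S.idx then S.sig else B.idx) - 27]
48. n13.sig = true  [B₁.live > 2]
49. n13.ok = false  [B₀.live > -4]
50. n10.cnt = 18  [len(h₁.env) + 16]
51. n10.wid = "mknm"  [h₁.env ++ h₀.env]
52. n0.sig = 8  [C₀.cnt + 1]
53. n0.idx = true  [C₀.cnt == 7]

10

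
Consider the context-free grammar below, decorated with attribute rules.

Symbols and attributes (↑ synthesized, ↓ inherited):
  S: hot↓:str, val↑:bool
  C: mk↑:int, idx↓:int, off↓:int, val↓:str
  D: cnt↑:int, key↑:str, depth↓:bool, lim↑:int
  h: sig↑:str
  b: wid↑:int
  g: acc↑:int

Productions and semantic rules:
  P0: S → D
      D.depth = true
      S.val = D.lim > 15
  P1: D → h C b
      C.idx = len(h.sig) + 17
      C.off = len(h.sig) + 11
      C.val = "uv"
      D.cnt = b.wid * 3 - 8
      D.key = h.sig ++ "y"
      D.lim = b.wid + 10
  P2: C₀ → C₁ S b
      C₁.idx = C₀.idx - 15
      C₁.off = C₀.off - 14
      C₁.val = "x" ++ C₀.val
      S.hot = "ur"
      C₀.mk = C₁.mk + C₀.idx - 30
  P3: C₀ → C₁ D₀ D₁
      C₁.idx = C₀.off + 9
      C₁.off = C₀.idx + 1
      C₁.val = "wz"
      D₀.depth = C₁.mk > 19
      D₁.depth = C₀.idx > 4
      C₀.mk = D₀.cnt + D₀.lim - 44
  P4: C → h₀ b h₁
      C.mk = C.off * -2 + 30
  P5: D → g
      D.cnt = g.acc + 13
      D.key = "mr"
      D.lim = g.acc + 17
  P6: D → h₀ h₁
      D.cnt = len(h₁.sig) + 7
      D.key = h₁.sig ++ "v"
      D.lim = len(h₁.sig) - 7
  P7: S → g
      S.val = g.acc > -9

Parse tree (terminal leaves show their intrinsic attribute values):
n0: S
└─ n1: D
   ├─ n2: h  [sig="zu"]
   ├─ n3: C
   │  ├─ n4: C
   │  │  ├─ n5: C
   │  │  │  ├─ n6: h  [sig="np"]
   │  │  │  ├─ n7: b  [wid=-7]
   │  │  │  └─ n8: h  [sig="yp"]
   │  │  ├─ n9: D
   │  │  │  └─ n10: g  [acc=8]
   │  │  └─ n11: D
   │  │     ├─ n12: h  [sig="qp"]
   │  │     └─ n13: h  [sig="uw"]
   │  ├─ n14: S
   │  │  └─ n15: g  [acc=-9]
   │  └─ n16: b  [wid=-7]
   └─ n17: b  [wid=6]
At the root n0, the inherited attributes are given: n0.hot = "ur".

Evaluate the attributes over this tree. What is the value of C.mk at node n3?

1. n0.hot = "ur"  [given at root]
2. n1.depth = true  [true]
3. n2.sig = "zu"  [terminal]
4. n3.idx = 19  [len(h.sig) + 17]
5. n3.off = 13  [len(h.sig) + 11]
6. n3.val = "uv"  ["uv"]
7. n4.idx = 4  [C₀.idx - 15]
8. n4.off = -1  [C₀.off - 14]
9. n4.val = "xuv"  ["x" ++ C₀.val]
10. n5.idx = 8  [C₀.off + 9]
11. n5.off = 5  [C₀.idx + 1]
12. n5.val = "wz"  ["wz"]
13. n6.sig = "np"  [terminal]
14. n7.wid = -7  [terminal]
15. n8.sig = "yp"  [terminal]
16. n5.mk = 20  [C.off * -2 + 30]
17. n9.depth = true  [C₁.mk > 19]
18. n10.acc = 8  [terminal]
19. n9.cnt = 21  [g.acc + 13]
20. n9.key = "mr"  ["mr"]
21. n9.lim = 25  [g.acc + 17]
22. n11.depth = false  [C₀.idx > 4]
23. n12.sig = "qp"  [terminal]
24. n13.sig = "uw"  [terminal]
25. n11.cnt = 9  [len(h₁.sig) + 7]
26. n11.key = "uwv"  [h₁.sig ++ "v"]
27. n11.lim = -5  [len(h₁.sig) - 7]
28. n4.mk = 2  [D₀.cnt + D₀.lim - 44]
29. n14.hot = "ur"  ["ur"]
30. n15.acc = -9  [terminal]
31. n14.val = false  [g.acc > -9]
32. n16.wid = -7  [terminal]
33. n3.mk = -9  [C₁.mk + C₀.idx - 30]
34. n17.wid = 6  [terminal]
35. n1.cnt = 10  [b.wid * 3 - 8]
36. n1.key = "zuy"  [h.sig ++ "y"]
37. n1.lim = 16  [b.wid + 10]
38. n0.val = true  [D.lim > 15]

-9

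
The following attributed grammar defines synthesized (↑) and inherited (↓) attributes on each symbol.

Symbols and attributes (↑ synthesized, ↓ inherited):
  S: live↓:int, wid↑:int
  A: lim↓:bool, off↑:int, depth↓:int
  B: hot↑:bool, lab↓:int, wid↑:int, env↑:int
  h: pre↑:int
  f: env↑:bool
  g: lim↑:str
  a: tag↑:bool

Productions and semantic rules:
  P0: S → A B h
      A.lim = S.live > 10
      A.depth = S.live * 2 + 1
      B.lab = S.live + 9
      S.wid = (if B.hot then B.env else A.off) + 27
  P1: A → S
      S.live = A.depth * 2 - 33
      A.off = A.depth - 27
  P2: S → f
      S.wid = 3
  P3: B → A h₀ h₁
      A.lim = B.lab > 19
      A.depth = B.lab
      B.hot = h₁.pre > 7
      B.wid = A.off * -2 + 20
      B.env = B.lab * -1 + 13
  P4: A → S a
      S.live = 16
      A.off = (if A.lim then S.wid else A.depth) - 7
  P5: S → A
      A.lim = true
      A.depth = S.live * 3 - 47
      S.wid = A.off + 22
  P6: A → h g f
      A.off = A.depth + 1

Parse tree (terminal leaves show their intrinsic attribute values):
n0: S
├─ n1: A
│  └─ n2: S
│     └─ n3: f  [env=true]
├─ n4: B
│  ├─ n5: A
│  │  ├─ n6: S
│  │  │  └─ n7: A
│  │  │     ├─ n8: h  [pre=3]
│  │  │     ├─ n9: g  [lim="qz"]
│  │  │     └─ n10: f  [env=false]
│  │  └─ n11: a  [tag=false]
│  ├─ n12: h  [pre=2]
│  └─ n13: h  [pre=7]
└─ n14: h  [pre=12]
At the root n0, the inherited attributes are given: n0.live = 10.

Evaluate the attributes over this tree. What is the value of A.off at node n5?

12

1. n0.live = 10  [given at root]
2. n1.lim = false  [S.live > 10]
3. n1.depth = 21  [S.live * 2 + 1]
4. n2.live = 9  [A.depth * 2 - 33]
5. n3.env = true  [terminal]
6. n2.wid = 3  [3]
7. n1.off = -6  [A.depth - 27]
8. n4.lab = 19  [S.live + 9]
9. n5.lim = false  [B.lab > 19]
10. n5.depth = 19  [B.lab]
11. n6.live = 16  [16]
12. n7.lim = true  [true]
13. n7.depth = 1  [S.live * 3 - 47]
14. n8.pre = 3  [terminal]
15. n9.lim = "qz"  [terminal]
16. n10.env = false  [terminal]
17. n7.off = 2  [A.depth + 1]
18. n6.wid = 24  [A.off + 22]
19. n11.tag = false  [terminal]
20. n5.off = 12  [(if A.lim then S.wid else A.depth) - 7]
21. n12.pre = 2  [terminal]
22. n13.pre = 7  [terminal]
23. n4.hot = false  [h₁.pre > 7]
24. n4.wid = -4  [A.off * -2 + 20]
25. n4.env = -6  [B.lab * -1 + 13]
26. n14.pre = 12  [terminal]
27. n0.wid = 21  [(if B.hot then B.env else A.off) + 27]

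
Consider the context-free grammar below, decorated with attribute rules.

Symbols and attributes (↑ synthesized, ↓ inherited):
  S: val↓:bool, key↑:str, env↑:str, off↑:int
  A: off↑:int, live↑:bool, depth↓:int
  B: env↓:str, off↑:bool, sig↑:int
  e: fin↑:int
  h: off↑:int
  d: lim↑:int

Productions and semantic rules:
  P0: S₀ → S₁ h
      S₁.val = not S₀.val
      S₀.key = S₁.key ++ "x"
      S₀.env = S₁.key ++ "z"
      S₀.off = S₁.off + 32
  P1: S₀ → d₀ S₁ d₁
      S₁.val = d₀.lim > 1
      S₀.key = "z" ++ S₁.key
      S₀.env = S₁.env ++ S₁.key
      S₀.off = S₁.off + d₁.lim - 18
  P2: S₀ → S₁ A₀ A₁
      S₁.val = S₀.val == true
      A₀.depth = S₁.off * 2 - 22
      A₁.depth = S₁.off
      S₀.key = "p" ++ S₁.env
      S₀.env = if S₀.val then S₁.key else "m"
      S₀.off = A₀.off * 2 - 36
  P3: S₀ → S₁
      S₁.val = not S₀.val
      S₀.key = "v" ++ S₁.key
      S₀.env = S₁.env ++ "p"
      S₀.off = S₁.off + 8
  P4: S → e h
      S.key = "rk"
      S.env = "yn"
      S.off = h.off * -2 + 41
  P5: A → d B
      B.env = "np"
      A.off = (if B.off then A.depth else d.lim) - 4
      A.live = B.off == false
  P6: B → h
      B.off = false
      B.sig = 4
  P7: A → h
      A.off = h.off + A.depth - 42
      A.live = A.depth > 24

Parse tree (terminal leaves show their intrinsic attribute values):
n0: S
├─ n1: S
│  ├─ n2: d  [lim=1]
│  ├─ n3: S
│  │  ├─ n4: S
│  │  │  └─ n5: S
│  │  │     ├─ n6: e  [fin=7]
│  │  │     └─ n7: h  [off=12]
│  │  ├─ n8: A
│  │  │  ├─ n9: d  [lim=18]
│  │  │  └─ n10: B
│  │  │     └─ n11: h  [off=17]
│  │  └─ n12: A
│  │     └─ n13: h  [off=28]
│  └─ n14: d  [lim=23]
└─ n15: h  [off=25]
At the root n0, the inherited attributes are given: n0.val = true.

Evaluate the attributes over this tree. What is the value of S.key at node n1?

"zpynp"

1. n0.val = true  [given at root]
2. n1.val = false  [not S₀.val]
3. n2.lim = 1  [terminal]
4. n3.val = false  [d₀.lim > 1]
5. n4.val = false  [S₀.val == true]
6. n5.val = true  [not S₀.val]
7. n6.fin = 7  [terminal]
8. n7.off = 12  [terminal]
9. n5.key = "rk"  ["rk"]
10. n5.env = "yn"  ["yn"]
11. n5.off = 17  [h.off * -2 + 41]
12. n4.key = "vrk"  ["v" ++ S₁.key]
13. n4.env = "ynp"  [S₁.env ++ "p"]
14. n4.off = 25  [S₁.off + 8]
15. n8.depth = 28  [S₁.off * 2 - 22]
16. n9.lim = 18  [terminal]
17. n10.env = "np"  ["np"]
18. n11.off = 17  [terminal]
19. n10.off = false  [false]
20. n10.sig = 4  [4]
21. n8.off = 14  [(if B.off then A.depth else d.lim) - 4]
22. n8.live = true  [B.off == false]
23. n12.depth = 25  [S₁.off]
24. n13.off = 28  [terminal]
25. n12.off = 11  [h.off + A.depth - 42]
26. n12.live = true  [A.depth > 24]
27. n3.key = "pynp"  ["p" ++ S₁.env]
28. n3.env = "m"  [if S₀.val then S₁.key else "m"]
29. n3.off = -8  [A₀.off * 2 - 36]
30. n14.lim = 23  [terminal]
31. n1.key = "zpynp"  ["z" ++ S₁.key]
32. n1.env = "mpynp"  [S₁.env ++ S₁.key]
33. n1.off = -3  [S₁.off + d₁.lim - 18]
34. n15.off = 25  [terminal]
35. n0.key = "zpynpx"  [S₁.key ++ "x"]
36. n0.env = "zpynpz"  [S₁.key ++ "z"]
37. n0.off = 29  [S₁.off + 32]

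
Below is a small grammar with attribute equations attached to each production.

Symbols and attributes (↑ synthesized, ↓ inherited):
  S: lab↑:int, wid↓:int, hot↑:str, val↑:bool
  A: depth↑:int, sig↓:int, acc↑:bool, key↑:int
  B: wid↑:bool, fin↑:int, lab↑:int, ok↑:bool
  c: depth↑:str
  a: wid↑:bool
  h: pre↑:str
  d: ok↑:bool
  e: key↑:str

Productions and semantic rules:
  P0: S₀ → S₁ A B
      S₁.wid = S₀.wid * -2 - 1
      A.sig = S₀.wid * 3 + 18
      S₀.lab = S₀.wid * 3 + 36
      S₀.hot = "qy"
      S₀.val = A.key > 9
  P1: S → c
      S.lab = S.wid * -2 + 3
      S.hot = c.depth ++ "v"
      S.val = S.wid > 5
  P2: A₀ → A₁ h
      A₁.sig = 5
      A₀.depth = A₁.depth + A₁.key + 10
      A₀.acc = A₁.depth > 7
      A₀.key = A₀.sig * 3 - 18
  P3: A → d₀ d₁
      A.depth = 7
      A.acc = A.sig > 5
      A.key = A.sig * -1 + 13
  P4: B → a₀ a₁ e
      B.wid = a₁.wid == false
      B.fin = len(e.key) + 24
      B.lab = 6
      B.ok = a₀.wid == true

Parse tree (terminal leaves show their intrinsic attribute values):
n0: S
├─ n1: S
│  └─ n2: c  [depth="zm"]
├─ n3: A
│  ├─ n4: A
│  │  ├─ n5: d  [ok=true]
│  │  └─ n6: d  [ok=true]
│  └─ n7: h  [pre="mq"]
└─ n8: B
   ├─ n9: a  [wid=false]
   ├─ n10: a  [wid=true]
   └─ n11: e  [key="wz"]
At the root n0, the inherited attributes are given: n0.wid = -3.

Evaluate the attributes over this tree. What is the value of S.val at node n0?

1. n0.wid = -3  [given at root]
2. n1.wid = 5  [S₀.wid * -2 - 1]
3. n2.depth = "zm"  [terminal]
4. n1.lab = -7  [S.wid * -2 + 3]
5. n1.hot = "zmv"  [c.depth ++ "v"]
6. n1.val = false  [S.wid > 5]
7. n3.sig = 9  [S₀.wid * 3 + 18]
8. n4.sig = 5  [5]
9. n5.ok = true  [terminal]
10. n6.ok = true  [terminal]
11. n4.depth = 7  [7]
12. n4.acc = false  [A.sig > 5]
13. n4.key = 8  [A.sig * -1 + 13]
14. n7.pre = "mq"  [terminal]
15. n3.depth = 25  [A₁.depth + A₁.key + 10]
16. n3.acc = false  [A₁.depth > 7]
17. n3.key = 9  [A₀.sig * 3 - 18]
18. n9.wid = false  [terminal]
19. n10.wid = true  [terminal]
20. n11.key = "wz"  [terminal]
21. n8.wid = false  [a₁.wid == false]
22. n8.fin = 26  [len(e.key) + 24]
23. n8.lab = 6  [6]
24. n8.ok = false  [a₀.wid == true]
25. n0.lab = 27  [S₀.wid * 3 + 36]
26. n0.hot = "qy"  ["qy"]
27. n0.val = false  [A.key > 9]

false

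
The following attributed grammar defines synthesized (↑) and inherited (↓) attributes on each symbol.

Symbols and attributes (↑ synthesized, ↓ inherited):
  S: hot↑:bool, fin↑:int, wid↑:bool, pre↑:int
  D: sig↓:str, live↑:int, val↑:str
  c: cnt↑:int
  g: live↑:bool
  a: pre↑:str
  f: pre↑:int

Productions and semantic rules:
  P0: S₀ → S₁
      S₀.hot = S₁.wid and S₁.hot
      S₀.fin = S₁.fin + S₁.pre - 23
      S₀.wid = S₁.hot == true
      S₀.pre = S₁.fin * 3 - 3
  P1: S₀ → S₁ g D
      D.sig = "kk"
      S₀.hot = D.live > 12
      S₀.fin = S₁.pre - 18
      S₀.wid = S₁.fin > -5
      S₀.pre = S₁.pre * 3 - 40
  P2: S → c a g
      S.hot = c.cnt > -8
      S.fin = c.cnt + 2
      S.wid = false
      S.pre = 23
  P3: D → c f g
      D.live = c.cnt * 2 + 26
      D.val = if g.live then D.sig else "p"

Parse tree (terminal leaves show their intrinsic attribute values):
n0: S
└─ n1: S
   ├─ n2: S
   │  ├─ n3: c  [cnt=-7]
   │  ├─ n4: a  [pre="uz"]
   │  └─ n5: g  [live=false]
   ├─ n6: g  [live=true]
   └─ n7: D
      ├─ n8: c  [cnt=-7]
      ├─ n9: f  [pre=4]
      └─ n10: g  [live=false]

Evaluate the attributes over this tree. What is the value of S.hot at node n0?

false

1. n3.cnt = -7  [terminal]
2. n4.pre = "uz"  [terminal]
3. n5.live = false  [terminal]
4. n2.hot = true  [c.cnt > -8]
5. n2.fin = -5  [c.cnt + 2]
6. n2.wid = false  [false]
7. n2.pre = 23  [23]
8. n6.live = true  [terminal]
9. n7.sig = "kk"  ["kk"]
10. n8.cnt = -7  [terminal]
11. n9.pre = 4  [terminal]
12. n10.live = false  [terminal]
13. n7.live = 12  [c.cnt * 2 + 26]
14. n7.val = "p"  [if g.live then D.sig else "p"]
15. n1.hot = false  [D.live > 12]
16. n1.fin = 5  [S₁.pre - 18]
17. n1.wid = false  [S₁.fin > -5]
18. n1.pre = 29  [S₁.pre * 3 - 40]
19. n0.hot = false  [S₁.wid and S₁.hot]
20. n0.fin = 11  [S₁.fin + S₁.pre - 23]
21. n0.wid = false  [S₁.hot == true]
22. n0.pre = 12  [S₁.fin * 3 - 3]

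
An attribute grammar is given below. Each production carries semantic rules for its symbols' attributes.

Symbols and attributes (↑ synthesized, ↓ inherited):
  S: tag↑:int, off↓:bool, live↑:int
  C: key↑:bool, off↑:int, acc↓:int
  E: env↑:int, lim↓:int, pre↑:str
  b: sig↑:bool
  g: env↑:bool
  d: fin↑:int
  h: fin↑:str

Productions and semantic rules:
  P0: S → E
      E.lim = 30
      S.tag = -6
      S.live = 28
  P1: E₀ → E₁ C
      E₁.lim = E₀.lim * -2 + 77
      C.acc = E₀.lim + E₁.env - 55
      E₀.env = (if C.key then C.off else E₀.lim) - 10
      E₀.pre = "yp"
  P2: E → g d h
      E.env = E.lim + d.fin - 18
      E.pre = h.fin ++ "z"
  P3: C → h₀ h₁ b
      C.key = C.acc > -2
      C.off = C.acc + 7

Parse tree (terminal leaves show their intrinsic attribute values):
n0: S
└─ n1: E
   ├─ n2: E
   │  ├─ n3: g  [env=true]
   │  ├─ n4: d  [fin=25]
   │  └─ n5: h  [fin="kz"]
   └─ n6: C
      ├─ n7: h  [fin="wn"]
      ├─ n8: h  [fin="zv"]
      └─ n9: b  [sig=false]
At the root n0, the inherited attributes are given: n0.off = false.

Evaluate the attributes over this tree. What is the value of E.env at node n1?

1. n0.off = false  [given at root]
2. n1.lim = 30  [30]
3. n2.lim = 17  [E₀.lim * -2 + 77]
4. n3.env = true  [terminal]
5. n4.fin = 25  [terminal]
6. n5.fin = "kz"  [terminal]
7. n2.env = 24  [E.lim + d.fin - 18]
8. n2.pre = "kzz"  [h.fin ++ "z"]
9. n6.acc = -1  [E₀.lim + E₁.env - 55]
10. n7.fin = "wn"  [terminal]
11. n8.fin = "zv"  [terminal]
12. n9.sig = false  [terminal]
13. n6.key = true  [C.acc > -2]
14. n6.off = 6  [C.acc + 7]
15. n1.env = -4  [(if C.key then C.off else E₀.lim) - 10]
16. n1.pre = "yp"  ["yp"]
17. n0.tag = -6  [-6]
18. n0.live = 28  [28]

-4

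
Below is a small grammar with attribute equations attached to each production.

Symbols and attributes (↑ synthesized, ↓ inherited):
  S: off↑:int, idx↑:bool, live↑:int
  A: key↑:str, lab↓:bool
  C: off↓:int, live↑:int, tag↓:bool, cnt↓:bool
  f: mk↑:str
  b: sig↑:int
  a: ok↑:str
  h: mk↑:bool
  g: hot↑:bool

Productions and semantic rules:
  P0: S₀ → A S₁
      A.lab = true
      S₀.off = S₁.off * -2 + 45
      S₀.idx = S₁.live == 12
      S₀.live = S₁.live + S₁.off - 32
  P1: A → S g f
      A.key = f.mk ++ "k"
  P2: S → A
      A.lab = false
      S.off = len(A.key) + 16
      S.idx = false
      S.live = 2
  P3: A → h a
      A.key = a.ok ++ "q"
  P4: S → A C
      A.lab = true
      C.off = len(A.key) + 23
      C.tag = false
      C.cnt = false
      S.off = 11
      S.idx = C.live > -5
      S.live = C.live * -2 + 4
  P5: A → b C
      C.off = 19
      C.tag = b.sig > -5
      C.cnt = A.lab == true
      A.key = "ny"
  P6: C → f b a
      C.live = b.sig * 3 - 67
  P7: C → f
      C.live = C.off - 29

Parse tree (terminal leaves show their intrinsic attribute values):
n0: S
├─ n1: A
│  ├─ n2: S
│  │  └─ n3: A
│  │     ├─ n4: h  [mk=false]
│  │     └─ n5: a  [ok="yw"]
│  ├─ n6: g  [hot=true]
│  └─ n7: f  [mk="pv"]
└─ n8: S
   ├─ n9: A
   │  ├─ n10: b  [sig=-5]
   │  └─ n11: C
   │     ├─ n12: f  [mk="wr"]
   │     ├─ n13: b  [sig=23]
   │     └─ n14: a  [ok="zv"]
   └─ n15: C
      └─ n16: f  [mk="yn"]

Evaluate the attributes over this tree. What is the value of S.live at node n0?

-9

1. n1.lab = true  [true]
2. n3.lab = false  [false]
3. n4.mk = false  [terminal]
4. n5.ok = "yw"  [terminal]
5. n3.key = "ywq"  [a.ok ++ "q"]
6. n2.off = 19  [len(A.key) + 16]
7. n2.idx = false  [false]
8. n2.live = 2  [2]
9. n6.hot = true  [terminal]
10. n7.mk = "pv"  [terminal]
11. n1.key = "pvk"  [f.mk ++ "k"]
12. n9.lab = true  [true]
13. n10.sig = -5  [terminal]
14. n11.off = 19  [19]
15. n11.tag = false  [b.sig > -5]
16. n11.cnt = true  [A.lab == true]
17. n12.mk = "wr"  [terminal]
18. n13.sig = 23  [terminal]
19. n14.ok = "zv"  [terminal]
20. n11.live = 2  [b.sig * 3 - 67]
21. n9.key = "ny"  ["ny"]
22. n15.off = 25  [len(A.key) + 23]
23. n15.tag = false  [false]
24. n15.cnt = false  [false]
25. n16.mk = "yn"  [terminal]
26. n15.live = -4  [C.off - 29]
27. n8.off = 11  [11]
28. n8.idx = true  [C.live > -5]
29. n8.live = 12  [C.live * -2 + 4]
30. n0.off = 23  [S₁.off * -2 + 45]
31. n0.idx = true  [S₁.live == 12]
32. n0.live = -9  [S₁.live + S₁.off - 32]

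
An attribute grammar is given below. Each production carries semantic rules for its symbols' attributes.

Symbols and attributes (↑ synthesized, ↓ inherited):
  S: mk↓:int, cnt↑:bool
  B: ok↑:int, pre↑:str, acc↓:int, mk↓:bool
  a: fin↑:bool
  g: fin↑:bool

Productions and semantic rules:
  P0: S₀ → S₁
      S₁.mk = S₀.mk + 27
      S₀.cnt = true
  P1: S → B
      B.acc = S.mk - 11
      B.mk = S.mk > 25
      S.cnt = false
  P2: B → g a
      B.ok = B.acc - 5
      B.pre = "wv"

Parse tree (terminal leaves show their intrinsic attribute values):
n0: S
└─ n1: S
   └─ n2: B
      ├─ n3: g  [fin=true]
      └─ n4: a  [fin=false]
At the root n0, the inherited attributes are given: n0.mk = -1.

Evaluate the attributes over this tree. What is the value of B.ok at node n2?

10

1. n0.mk = -1  [given at root]
2. n1.mk = 26  [S₀.mk + 27]
3. n2.acc = 15  [S.mk - 11]
4. n2.mk = true  [S.mk > 25]
5. n3.fin = true  [terminal]
6. n4.fin = false  [terminal]
7. n2.ok = 10  [B.acc - 5]
8. n2.pre = "wv"  ["wv"]
9. n1.cnt = false  [false]
10. n0.cnt = true  [true]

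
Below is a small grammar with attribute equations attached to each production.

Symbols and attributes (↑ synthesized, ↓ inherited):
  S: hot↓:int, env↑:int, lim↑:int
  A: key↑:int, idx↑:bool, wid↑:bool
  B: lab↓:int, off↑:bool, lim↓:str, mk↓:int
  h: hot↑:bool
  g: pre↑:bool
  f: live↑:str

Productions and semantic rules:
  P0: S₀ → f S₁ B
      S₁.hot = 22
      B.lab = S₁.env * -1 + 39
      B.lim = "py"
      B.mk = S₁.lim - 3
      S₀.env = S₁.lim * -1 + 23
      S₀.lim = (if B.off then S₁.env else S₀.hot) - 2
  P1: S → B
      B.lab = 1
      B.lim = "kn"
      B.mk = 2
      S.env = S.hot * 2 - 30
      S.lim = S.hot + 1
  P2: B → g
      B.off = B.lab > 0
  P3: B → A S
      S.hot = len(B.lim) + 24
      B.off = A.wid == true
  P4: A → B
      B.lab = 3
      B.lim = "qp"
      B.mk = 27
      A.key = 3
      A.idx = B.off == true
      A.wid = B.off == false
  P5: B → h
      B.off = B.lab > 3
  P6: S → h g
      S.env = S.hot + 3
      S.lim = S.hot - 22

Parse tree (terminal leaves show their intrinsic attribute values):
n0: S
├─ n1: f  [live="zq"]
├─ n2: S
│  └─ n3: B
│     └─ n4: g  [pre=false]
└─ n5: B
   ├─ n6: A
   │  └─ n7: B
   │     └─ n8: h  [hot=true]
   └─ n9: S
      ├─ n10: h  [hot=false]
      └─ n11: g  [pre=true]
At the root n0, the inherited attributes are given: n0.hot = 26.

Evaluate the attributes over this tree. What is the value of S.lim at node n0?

12

1. n0.hot = 26  [given at root]
2. n1.live = "zq"  [terminal]
3. n2.hot = 22  [22]
4. n3.lab = 1  [1]
5. n3.lim = "kn"  ["kn"]
6. n3.mk = 2  [2]
7. n4.pre = false  [terminal]
8. n3.off = true  [B.lab > 0]
9. n2.env = 14  [S.hot * 2 - 30]
10. n2.lim = 23  [S.hot + 1]
11. n5.lab = 25  [S₁.env * -1 + 39]
12. n5.lim = "py"  ["py"]
13. n5.mk = 20  [S₁.lim - 3]
14. n7.lab = 3  [3]
15. n7.lim = "qp"  ["qp"]
16. n7.mk = 27  [27]
17. n8.hot = true  [terminal]
18. n7.off = false  [B.lab > 3]
19. n6.key = 3  [3]
20. n6.idx = false  [B.off == true]
21. n6.wid = true  [B.off == false]
22. n9.hot = 26  [len(B.lim) + 24]
23. n10.hot = false  [terminal]
24. n11.pre = true  [terminal]
25. n9.env = 29  [S.hot + 3]
26. n9.lim = 4  [S.hot - 22]
27. n5.off = true  [A.wid == true]
28. n0.env = 0  [S₁.lim * -1 + 23]
29. n0.lim = 12  [(if B.off then S₁.env else S₀.hot) - 2]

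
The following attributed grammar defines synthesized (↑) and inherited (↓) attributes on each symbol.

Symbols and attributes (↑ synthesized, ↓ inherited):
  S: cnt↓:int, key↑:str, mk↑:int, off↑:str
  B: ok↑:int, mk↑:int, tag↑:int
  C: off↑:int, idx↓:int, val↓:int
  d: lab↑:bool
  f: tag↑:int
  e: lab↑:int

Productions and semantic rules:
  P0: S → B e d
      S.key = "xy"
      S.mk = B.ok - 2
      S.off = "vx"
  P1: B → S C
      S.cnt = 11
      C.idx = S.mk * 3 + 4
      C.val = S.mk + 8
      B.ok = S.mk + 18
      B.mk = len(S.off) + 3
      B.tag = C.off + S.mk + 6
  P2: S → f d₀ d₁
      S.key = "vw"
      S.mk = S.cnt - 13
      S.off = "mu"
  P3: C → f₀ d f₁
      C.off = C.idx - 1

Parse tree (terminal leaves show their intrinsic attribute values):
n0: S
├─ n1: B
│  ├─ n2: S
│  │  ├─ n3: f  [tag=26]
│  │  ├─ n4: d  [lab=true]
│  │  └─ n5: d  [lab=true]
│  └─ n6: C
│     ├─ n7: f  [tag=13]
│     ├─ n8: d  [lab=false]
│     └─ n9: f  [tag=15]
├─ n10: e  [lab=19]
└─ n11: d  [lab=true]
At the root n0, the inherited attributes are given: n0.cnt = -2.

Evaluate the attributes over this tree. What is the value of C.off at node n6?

-3

1. n0.cnt = -2  [given at root]
2. n2.cnt = 11  [11]
3. n3.tag = 26  [terminal]
4. n4.lab = true  [terminal]
5. n5.lab = true  [terminal]
6. n2.key = "vw"  ["vw"]
7. n2.mk = -2  [S.cnt - 13]
8. n2.off = "mu"  ["mu"]
9. n6.idx = -2  [S.mk * 3 + 4]
10. n6.val = 6  [S.mk + 8]
11. n7.tag = 13  [terminal]
12. n8.lab = false  [terminal]
13. n9.tag = 15  [terminal]
14. n6.off = -3  [C.idx - 1]
15. n1.ok = 16  [S.mk + 18]
16. n1.mk = 5  [len(S.off) + 3]
17. n1.tag = 1  [C.off + S.mk + 6]
18. n10.lab = 19  [terminal]
19. n11.lab = true  [terminal]
20. n0.key = "xy"  ["xy"]
21. n0.mk = 14  [B.ok - 2]
22. n0.off = "vx"  ["vx"]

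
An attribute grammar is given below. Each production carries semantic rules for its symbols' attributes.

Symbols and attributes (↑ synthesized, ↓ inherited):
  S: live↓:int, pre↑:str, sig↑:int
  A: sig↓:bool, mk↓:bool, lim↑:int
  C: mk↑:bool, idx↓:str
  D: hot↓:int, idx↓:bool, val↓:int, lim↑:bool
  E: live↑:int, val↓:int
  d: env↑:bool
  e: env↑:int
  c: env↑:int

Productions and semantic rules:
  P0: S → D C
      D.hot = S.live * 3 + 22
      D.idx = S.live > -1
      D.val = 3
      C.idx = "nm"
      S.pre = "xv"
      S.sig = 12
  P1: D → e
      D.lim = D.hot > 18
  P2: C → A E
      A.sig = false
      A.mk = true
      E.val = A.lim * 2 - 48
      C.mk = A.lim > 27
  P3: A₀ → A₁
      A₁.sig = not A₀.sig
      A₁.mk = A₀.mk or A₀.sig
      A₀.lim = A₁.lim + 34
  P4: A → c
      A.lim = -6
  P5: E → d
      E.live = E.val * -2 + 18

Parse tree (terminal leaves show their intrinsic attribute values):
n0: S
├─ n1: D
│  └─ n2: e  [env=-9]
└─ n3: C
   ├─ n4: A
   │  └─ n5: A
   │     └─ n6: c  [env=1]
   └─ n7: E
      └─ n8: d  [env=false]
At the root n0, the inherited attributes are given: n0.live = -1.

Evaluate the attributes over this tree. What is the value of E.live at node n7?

1. n0.live = -1  [given at root]
2. n1.hot = 19  [S.live * 3 + 22]
3. n1.idx = false  [S.live > -1]
4. n1.val = 3  [3]
5. n2.env = -9  [terminal]
6. n1.lim = true  [D.hot > 18]
7. n3.idx = "nm"  ["nm"]
8. n4.sig = false  [false]
9. n4.mk = true  [true]
10. n5.sig = true  [not A₀.sig]
11. n5.mk = true  [A₀.mk or A₀.sig]
12. n6.env = 1  [terminal]
13. n5.lim = -6  [-6]
14. n4.lim = 28  [A₁.lim + 34]
15. n7.val = 8  [A.lim * 2 - 48]
16. n8.env = false  [terminal]
17. n7.live = 2  [E.val * -2 + 18]
18. n3.mk = true  [A.lim > 27]
19. n0.pre = "xv"  ["xv"]
20. n0.sig = 12  [12]

2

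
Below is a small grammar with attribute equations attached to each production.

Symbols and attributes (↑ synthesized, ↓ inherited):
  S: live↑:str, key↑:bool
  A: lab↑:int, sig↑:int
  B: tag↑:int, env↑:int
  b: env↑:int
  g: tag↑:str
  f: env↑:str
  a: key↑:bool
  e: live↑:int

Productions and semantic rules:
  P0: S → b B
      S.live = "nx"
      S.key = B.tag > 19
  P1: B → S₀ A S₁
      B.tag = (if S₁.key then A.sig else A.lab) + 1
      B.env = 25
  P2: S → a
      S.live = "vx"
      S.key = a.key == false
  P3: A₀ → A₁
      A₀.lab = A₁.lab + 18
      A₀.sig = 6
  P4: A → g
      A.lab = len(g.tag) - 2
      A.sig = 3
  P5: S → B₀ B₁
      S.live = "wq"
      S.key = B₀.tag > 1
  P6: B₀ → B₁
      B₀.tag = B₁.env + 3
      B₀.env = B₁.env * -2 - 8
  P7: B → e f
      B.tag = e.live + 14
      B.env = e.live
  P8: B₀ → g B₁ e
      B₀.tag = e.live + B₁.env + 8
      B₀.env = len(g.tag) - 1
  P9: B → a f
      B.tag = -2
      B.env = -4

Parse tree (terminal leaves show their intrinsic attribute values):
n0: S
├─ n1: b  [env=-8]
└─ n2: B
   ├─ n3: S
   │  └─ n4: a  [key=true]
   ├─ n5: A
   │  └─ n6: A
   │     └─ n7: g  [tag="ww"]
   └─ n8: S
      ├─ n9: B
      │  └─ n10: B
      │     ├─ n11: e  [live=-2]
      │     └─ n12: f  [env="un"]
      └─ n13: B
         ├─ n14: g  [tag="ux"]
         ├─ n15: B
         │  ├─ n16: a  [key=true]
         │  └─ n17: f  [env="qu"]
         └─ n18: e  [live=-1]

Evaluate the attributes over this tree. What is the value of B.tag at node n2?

1. n1.env = -8  [terminal]
2. n4.key = true  [terminal]
3. n3.live = "vx"  ["vx"]
4. n3.key = false  [a.key == false]
5. n7.tag = "ww"  [terminal]
6. n6.lab = 0  [len(g.tag) - 2]
7. n6.sig = 3  [3]
8. n5.lab = 18  [A₁.lab + 18]
9. n5.sig = 6  [6]
10. n11.live = -2  [terminal]
11. n12.env = "un"  [terminal]
12. n10.tag = 12  [e.live + 14]
13. n10.env = -2  [e.live]
14. n9.tag = 1  [B₁.env + 3]
15. n9.env = -4  [B₁.env * -2 - 8]
16. n14.tag = "ux"  [terminal]
17. n16.key = true  [terminal]
18. n17.env = "qu"  [terminal]
19. n15.tag = -2  [-2]
20. n15.env = -4  [-4]
21. n18.live = -1  [terminal]
22. n13.tag = 3  [e.live + B₁.env + 8]
23. n13.env = 1  [len(g.tag) - 1]
24. n8.live = "wq"  ["wq"]
25. n8.key = false  [B₀.tag > 1]
26. n2.tag = 19  [(if S₁.key then A.sig else A.lab) + 1]
27. n2.env = 25  [25]
28. n0.live = "nx"  ["nx"]
29. n0.key = false  [B.tag > 19]

19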